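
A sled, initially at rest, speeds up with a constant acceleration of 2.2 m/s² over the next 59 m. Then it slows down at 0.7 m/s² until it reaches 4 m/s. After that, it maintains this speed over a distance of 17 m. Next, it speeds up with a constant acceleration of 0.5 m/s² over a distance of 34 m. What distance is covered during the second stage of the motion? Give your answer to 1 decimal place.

Phase 1 (accelerating): v₀ = 0 m/s, a = 2.2 m/s².
v² = v₀² + 2aΔx = 0² + 2·2.2·59 = 260 → v = 16.1 m/s
t = (v − v₀)/a = (16.1 − 0)/2.2 = 7.32 s

Phase 2 (decelerating): v₀ = 16.1 m/s, a = -0.7 m/s².
v = v₀ + at → t = (4 − 16.1) / -0.7 = 17.3 s
v² = v₀² + 2aΔx → Δx = (4² − 16.1²)/(2·-0.7) = 174 m
Distance in phase 2 = 174 m

174.0 m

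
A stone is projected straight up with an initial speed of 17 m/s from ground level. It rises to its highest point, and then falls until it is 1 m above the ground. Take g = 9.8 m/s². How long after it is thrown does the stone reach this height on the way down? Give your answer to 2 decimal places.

Phase 1 (rising): v₀ = 17.0 m/s, a = -9.8 m/s².
v = v₀ + at → t = (0 − 17.0) / -9.8 = 1.73 s
v² = v₀² + 2aΔx → Δx = (0² − 17.0²)/(2·-9.8) = 14.7 m

Phase 2 (falling): v₀ = 0 m/s, a = -9.8 m/s².
Falls 13.7 m from rest: t = √(2·13.7/9.8) = 1.67 s; v = g·t = 16.4 m/s.
Total time = 1.73 + 1.67 = 3.41 s

3.41 s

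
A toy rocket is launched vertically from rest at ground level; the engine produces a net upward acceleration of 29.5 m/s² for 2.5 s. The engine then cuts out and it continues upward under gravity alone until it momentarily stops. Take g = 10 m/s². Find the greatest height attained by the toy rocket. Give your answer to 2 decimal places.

Phase 1 (powered ascent): v₀ = 0 m/s, a = 29.5 m/s².
v = v₀ + at = 0 + (29.5)(2.5) = 73.8 m/s
Δx = v₀t + ½at² = 0·2.5 + 0.5·29.5·2.5² = 92.2 m

Phase 2 (coasting upward): v₀ = 73.8 m/s, a = -10 m/s².
v = v₀ + at → t = (0 − 73.8) / -10 = 7.38 s
v² = v₀² + 2aΔx → Δx = (0² − 73.8²)/(2·-10) = 272 m
Maximum height = 92.2 + 272 = 364 m

364.14 m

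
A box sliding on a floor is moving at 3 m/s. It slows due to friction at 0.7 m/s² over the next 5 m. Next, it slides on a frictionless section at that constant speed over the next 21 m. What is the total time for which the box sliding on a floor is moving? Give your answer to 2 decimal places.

Phase 1 (decelerating): v₀ = 3.00 m/s, a = -0.7 m/s².
v² = v₀² + 2aΔx = 3.00² + 2·-0.7·5 = 2.00 → v = 1.41 m/s
t = (v − v₀)/a = (1.41 − 3.00)/-0.7 = 2.27 s

Phase 2 (constant speed): v₀ = 1.41 m/s, a = 0 m/s².
Constant speed: t = d/v = 21/1.41 = 14.8 s
Total time = 2.27 + 14.8 = 17.1 s

17.11 s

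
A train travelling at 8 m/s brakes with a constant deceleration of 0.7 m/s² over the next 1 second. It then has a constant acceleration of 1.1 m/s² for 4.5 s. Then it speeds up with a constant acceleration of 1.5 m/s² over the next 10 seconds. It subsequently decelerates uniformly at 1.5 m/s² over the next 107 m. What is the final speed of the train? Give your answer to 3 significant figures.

20.5 m/s

Phase 1 (decelerating): v₀ = 8.00 m/s, a = -0.7 m/s².
v = v₀ + at = 8.00 + (-0.7)(1) = 7.30 m/s
Δx = v₀t + ½at² = 8.00·1 + 0.5·-0.7·1² = 7.65 m

Phase 2 (accelerating): v₀ = 7.30 m/s, a = 1.1 m/s².
v = v₀ + at = 7.30 + (1.1)(4.5) = 12.2 m/s
Δx = v₀t + ½at² = 7.30·4.5 + 0.5·1.1·4.5² = 44.0 m

Phase 3 (accelerating): v₀ = 12.2 m/s, a = 1.5 m/s².
v = v₀ + at = 12.2 + (1.5)(10) = 27.2 m/s
Δx = v₀t + ½at² = 12.2·10 + 0.5·1.5·10² = 198 m

Phase 4 (decelerating): v₀ = 27.2 m/s, a = -1.5 m/s².
v² = v₀² + 2aΔx = 27.2² + 2·-1.5·107 = 422 → v = 20.5 m/s
t = (v − v₀)/a = (20.5 − 27.2)/-1.5 = 4.48 s
Final speed = 20.5 m/s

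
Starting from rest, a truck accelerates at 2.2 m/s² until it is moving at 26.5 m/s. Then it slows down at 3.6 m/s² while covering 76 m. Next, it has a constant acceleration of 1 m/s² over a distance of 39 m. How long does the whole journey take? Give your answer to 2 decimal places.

18.76 s

Phase 1 (accelerating): v₀ = 0 m/s, a = 2.2 m/s².
v = v₀ + at → t = (26.5 − 0) / 2.2 = 12.0 s
v² = v₀² + 2aΔx → Δx = (26.5² − 0²)/(2·2.2) = 160 m

Phase 2 (decelerating): v₀ = 26.5 m/s, a = -3.6 m/s².
v² = v₀² + 2aΔx = 26.5² + 2·-3.6·76 = 155 → v = 12.5 m/s
t = (v − v₀)/a = (12.5 − 26.5)/-3.6 = 3.90 s

Phase 3 (accelerating): v₀ = 12.5 m/s, a = 1 m/s².
v² = v₀² + 2aΔx = 12.5² + 2·1·39 = 233 → v = 15.3 m/s
t = (v − v₀)/a = (15.3 − 12.5)/1 = 2.81 s
Total time = 12.0 + 3.90 + 2.81 = 18.8 s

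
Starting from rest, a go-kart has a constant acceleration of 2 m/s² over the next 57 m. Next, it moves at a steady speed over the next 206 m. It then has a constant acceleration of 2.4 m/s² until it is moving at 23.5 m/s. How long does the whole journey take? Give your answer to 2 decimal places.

24.69 s

Phase 1 (accelerating): v₀ = 0 m/s, a = 2 m/s².
v² = v₀² + 2aΔx = 0² + 2·2·57 = 228 → v = 15.1 m/s
t = (v − v₀)/a = (15.1 − 0)/2 = 7.55 s

Phase 2 (constant speed): v₀ = 15.1 m/s, a = 0 m/s².
Constant speed: t = d/v = 206/15.1 = 13.6 s

Phase 3 (accelerating): v₀ = 15.1 m/s, a = 2.4 m/s².
v = v₀ + at → t = (23.5 − 15.1) / 2.4 = 3.50 s
v² = v₀² + 2aΔx → Δx = (23.5² − 15.1²)/(2·2.4) = 67.6 m
Total time = 7.55 + 13.6 + 3.50 = 24.7 s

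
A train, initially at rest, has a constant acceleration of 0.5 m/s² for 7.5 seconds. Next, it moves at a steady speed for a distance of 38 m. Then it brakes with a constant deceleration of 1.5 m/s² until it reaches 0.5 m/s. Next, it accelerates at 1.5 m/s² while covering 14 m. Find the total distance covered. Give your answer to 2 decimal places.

Phase 1 (accelerating): v₀ = 0 m/s, a = 0.5 m/s².
v = v₀ + at = 0 + (0.5)(7.5) = 3.75 m/s
Δx = v₀t + ½at² = 0·7.5 + 0.5·0.5·7.5² = 14.1 m

Phase 2 (constant speed): v₀ = 3.75 m/s, a = 0 m/s².
Constant speed: t = d/v = 38/3.75 = 10.1 s

Phase 3 (decelerating): v₀ = 3.75 m/s, a = -1.5 m/s².
v = v₀ + at → t = (0.5 − 3.75) / -1.5 = 2.17 s
v² = v₀² + 2aΔx → Δx = (0.5² − 3.75²)/(2·-1.5) = 4.60 m

Phase 4 (accelerating): v₀ = 0.500 m/s, a = 1.5 m/s².
v² = v₀² + 2aΔx = 0.500² + 2·1.5·14 = 42.2 → v = 6.50 m/s
t = (v − v₀)/a = (6.50 − 0.500)/1.5 = 4.00 s
Total distance = 14.1 + 38.0 + 4.60 + 14.0 = 70.7 m

70.67 m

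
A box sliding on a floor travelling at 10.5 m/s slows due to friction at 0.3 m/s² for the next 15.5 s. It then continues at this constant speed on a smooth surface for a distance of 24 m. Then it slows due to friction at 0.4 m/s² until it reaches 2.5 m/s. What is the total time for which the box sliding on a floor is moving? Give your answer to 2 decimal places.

Phase 1 (decelerating): v₀ = 10.5 m/s, a = -0.3 m/s².
v = v₀ + at = 10.5 + (-0.3)(15.5) = 5.85 m/s
Δx = v₀t + ½at² = 10.5·15.5 + 0.5·-0.3·15.5² = 127 m

Phase 2 (constant speed): v₀ = 5.85 m/s, a = 0 m/s².
Constant speed: t = d/v = 24/5.85 = 4.10 s

Phase 3 (decelerating): v₀ = 5.85 m/s, a = -0.4 m/s².
v = v₀ + at → t = (2.5 − 5.85) / -0.4 = 8.38 s
v² = v₀² + 2aΔx → Δx = (2.5² − 5.85²)/(2·-0.4) = 35.0 m
Total time = 15.5 + 4.10 + 8.38 = 28.0 s

27.98 s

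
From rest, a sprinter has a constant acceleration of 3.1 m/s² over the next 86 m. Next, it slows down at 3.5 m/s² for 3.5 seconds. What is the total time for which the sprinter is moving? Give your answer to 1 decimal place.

Phase 1 (accelerating): v₀ = 0 m/s, a = 3.1 m/s².
v² = v₀² + 2aΔx = 0² + 2·3.1·86 = 533 → v = 23.1 m/s
t = (v − v₀)/a = (23.1 − 0)/3.1 = 7.45 s

Phase 2 (decelerating): v₀ = 23.1 m/s, a = -3.5 m/s².
v = v₀ + at = 23.1 + (-3.5)(3.5) = 10.8 m/s
Δx = v₀t + ½at² = 23.1·3.5 + 0.5·-3.5·3.5² = 59.4 m
Total time = 7.45 + 3.50 = 10.9 s

10.9 s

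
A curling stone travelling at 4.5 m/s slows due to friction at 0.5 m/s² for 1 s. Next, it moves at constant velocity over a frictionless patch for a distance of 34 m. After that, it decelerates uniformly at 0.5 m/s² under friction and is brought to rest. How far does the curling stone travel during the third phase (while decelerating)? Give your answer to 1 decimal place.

Phase 1 (decelerating): v₀ = 4.50 m/s, a = -0.5 m/s².
v = v₀ + at = 4.50 + (-0.5)(1) = 4.00 m/s
Δx = v₀t + ½at² = 4.50·1 + 0.5·-0.5·1² = 4.25 m

Phase 2 (constant speed): v₀ = 4.00 m/s, a = 0 m/s².
Constant speed: t = d/v = 34/4.00 = 8.50 s

Phase 3 (decelerating): v₀ = 4.00 m/s, a = -0.5 m/s².
v = v₀ + at → t = (0 − 4.00) / -0.5 = 8.00 s
v² = v₀² + 2aΔx → Δx = (0² − 4.00²)/(2·-0.5) = 16.0 m
Distance in phase 3 = 16.0 m

16.0 m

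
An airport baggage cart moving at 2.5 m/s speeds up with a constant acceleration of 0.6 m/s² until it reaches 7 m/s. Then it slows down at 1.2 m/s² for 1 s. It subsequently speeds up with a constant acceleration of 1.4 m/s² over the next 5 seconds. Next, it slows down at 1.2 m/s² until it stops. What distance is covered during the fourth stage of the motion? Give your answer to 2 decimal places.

Phase 1 (accelerating): v₀ = 2.50 m/s, a = 0.6 m/s².
v = v₀ + at → t = (7 − 2.50) / 0.6 = 7.50 s
v² = v₀² + 2aΔx → Δx = (7² − 2.50²)/(2·0.6) = 35.6 m

Phase 2 (decelerating): v₀ = 7.00 m/s, a = -1.2 m/s².
v = v₀ + at = 7.00 + (-1.2)(1) = 5.80 m/s
Δx = v₀t + ½at² = 7.00·1 + 0.5·-1.2·1² = 6.40 m

Phase 3 (accelerating): v₀ = 5.80 m/s, a = 1.4 m/s².
v = v₀ + at = 5.80 + (1.4)(5) = 12.8 m/s
Δx = v₀t + ½at² = 5.80·5 + 0.5·1.4·5² = 46.5 m

Phase 4 (decelerating): v₀ = 12.8 m/s, a = -1.2 m/s².
v = v₀ + at → t = (0 − 12.8) / -1.2 = 10.7 s
v² = v₀² + 2aΔx → Δx = (0² − 12.8²)/(2·-1.2) = 68.3 m
Distance in phase 4 = 68.3 m

68.27 m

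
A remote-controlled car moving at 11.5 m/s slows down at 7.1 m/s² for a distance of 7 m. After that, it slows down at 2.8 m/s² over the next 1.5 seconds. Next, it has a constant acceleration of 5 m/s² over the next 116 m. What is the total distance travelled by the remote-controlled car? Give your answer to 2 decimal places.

128.45 m

Phase 1 (decelerating): v₀ = 11.5 m/s, a = -7.1 m/s².
v² = v₀² + 2aΔx = 11.5² + 2·-7.1·7 = 32.9 → v = 5.73 m/s
t = (v − v₀)/a = (5.73 − 11.5)/-7.1 = 0.812 s

Phase 2 (decelerating): v₀ = 5.73 m/s, a = -2.8 m/s².
v = v₀ + at = 5.73 + (-2.8)(1.5) = 1.53 m/s
Δx = v₀t + ½at² = 5.73·1.5 + 0.5·-2.8·1.5² = 5.45 m

Phase 3 (accelerating): v₀ = 1.53 m/s, a = 5 m/s².
v² = v₀² + 2aΔx = 1.53² + 2·5·116 = 1160 → v = 34.1 m/s
t = (v − v₀)/a = (34.1 − 1.53)/5 = 6.51 s
Total distance = 7.00 + 5.45 + 116 = 128 m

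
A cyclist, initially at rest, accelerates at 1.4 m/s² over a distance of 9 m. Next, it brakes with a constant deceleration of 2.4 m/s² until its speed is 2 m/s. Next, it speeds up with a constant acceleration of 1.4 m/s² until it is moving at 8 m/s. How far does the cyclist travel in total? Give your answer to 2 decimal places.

34.85 m

Phase 1 (accelerating): v₀ = 0 m/s, a = 1.4 m/s².
v² = v₀² + 2aΔx = 0² + 2·1.4·9 = 25.2 → v = 5.02 m/s
t = (v − v₀)/a = (5.02 − 0)/1.4 = 3.59 s

Phase 2 (decelerating): v₀ = 5.02 m/s, a = -2.4 m/s².
v = v₀ + at → t = (2 − 5.02) / -2.4 = 1.26 s
v² = v₀² + 2aΔx → Δx = (2² − 5.02²)/(2·-2.4) = 4.42 m

Phase 3 (accelerating): v₀ = 2.00 m/s, a = 1.4 m/s².
v = v₀ + at → t = (8 − 2.00) / 1.4 = 4.29 s
v² = v₀² + 2aΔx → Δx = (8² − 2.00²)/(2·1.4) = 21.4 m
Total distance = 9.00 + 4.42 + 21.4 = 34.8 m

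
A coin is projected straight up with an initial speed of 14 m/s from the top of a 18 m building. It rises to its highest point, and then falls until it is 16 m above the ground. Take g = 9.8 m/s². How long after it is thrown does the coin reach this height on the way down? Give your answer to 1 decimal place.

Phase 1 (rising): v₀ = 14.0 m/s, a = -9.8 m/s².
v = v₀ + at → t = (0 − 14.0) / -9.8 = 1.43 s
v² = v₀² + 2aΔx → Δx = (0² − 14.0²)/(2·-9.8) = 10.0 m

Phase 2 (falling): v₀ = 0 m/s, a = -9.8 m/s².
Falls 12.0 m from rest: t = √(2·12.0/9.8) = 1.56 s; v = g·t = 15.3 m/s.
Total time = 1.43 + 1.56 = 2.99 s

3.0 s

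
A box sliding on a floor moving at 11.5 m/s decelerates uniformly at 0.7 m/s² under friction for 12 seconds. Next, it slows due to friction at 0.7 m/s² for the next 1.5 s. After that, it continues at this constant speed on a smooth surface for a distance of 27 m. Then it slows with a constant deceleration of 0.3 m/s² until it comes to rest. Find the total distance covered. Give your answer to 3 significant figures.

125 m

Phase 1 (decelerating): v₀ = 11.5 m/s, a = -0.7 m/s².
v = v₀ + at = 11.5 + (-0.7)(12) = 3.10 m/s
Δx = v₀t + ½at² = 11.5·12 + 0.5·-0.7·12² = 87.6 m

Phase 2 (decelerating): v₀ = 3.10 m/s, a = -0.7 m/s².
v = v₀ + at = 3.10 + (-0.7)(1.5) = 2.05 m/s
Δx = v₀t + ½at² = 3.10·1.5 + 0.5·-0.7·1.5² = 3.86 m

Phase 3 (constant speed): v₀ = 2.05 m/s, a = 0 m/s².
Constant speed: t = d/v = 27/2.05 = 13.2 s

Phase 4 (decelerating): v₀ = 2.05 m/s, a = -0.3 m/s².
v = v₀ + at → t = (0 − 2.05) / -0.3 = 6.83 s
v² = v₀² + 2aΔx → Δx = (0² − 2.05²)/(2·-0.3) = 7.00 m
Total distance = 87.6 + 3.86 + 27.0 + 7.00 = 125 m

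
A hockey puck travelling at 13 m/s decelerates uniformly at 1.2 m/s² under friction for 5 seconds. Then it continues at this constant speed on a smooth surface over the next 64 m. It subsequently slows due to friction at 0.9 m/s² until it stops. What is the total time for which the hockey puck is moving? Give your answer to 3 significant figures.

21.9 s

Phase 1 (decelerating): v₀ = 13.0 m/s, a = -1.2 m/s².
v = v₀ + at = 13.0 + (-1.2)(5) = 7.00 m/s
Δx = v₀t + ½at² = 13.0·5 + 0.5·-1.2·5² = 50.0 m

Phase 2 (constant speed): v₀ = 7.00 m/s, a = 0 m/s².
Constant speed: t = d/v = 64/7.00 = 9.14 s

Phase 3 (decelerating): v₀ = 7.00 m/s, a = -0.9 m/s².
v = v₀ + at → t = (0 − 7.00) / -0.9 = 7.78 s
v² = v₀² + 2aΔx → Δx = (0² − 7.00²)/(2·-0.9) = 27.2 m
Total time = 5.00 + 9.14 + 7.78 = 21.9 s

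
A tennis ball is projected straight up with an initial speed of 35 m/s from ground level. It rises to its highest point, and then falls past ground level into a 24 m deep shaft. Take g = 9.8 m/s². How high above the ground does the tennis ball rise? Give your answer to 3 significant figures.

Phase 1 (rising): v₀ = 35.0 m/s, a = -9.8 m/s².
v = v₀ + at → t = (0 − 35.0) / -9.8 = 3.57 s
v² = v₀² + 2aΔx → Δx = (0² − 35.0²)/(2·-9.8) = 62.5 m
Maximum height = 62.5 m

62.5 m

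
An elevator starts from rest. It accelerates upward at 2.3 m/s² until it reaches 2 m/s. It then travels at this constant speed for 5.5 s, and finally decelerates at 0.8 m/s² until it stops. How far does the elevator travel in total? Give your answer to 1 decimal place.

Phase 1 (accelerating): v₀ = 0 m/s, a = 2.3 m/s².
v = v₀ + at → t = (2 − 0) / 2.3 = 0.870 s
v² = v₀² + 2aΔx → Δx = (2² − 0²)/(2·2.3) = 0.870 m

Phase 2 (constant speed): v₀ = 2.00 m/s, a = 0 m/s².
v = v₀ + at = 2.00 + (0)(5.5) = 2.00 m/s
Δx = v₀t + ½at² = 2.00·5.5 + 0.5·0·5.5² = 11.0 m

Phase 3 (decelerating): v₀ = 2.00 m/s, a = -0.8 m/s².
v = v₀ + at → t = (0 − 2.00) / -0.8 = 2.50 s
v² = v₀² + 2aΔx → Δx = (0² − 2.00²)/(2·-0.8) = 2.50 m
Total distance = 0.870 + 11.0 + 2.50 = 14.4 m

14.4 m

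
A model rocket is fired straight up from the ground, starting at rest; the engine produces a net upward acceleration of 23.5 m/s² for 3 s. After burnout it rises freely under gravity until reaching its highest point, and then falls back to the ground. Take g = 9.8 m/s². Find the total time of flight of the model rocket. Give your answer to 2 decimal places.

Phase 1 (powered ascent): v₀ = 0 m/s, a = 23.5 m/s².
v = v₀ + at = 0 + (23.5)(3) = 70.5 m/s
Δx = v₀t + ½at² = 0·3 + 0.5·23.5·3² = 106 m

Phase 2 (coasting upward): v₀ = 70.5 m/s, a = -9.8 m/s².
v = v₀ + at → t = (0 − 70.5) / -9.8 = 7.19 s
v² = v₀² + 2aΔx → Δx = (0² − 70.5²)/(2·-9.8) = 254 m

Phase 3 (free fall): v₀ = 0 m/s, a = -9.8 m/s².
Falls 359 m from rest: t = √(2·359/9.8) = 8.56 s; v = g·t = 83.9 m/s.
Total time = 3.00 + 7.19 + 8.56 = 18.8 s

18.76 s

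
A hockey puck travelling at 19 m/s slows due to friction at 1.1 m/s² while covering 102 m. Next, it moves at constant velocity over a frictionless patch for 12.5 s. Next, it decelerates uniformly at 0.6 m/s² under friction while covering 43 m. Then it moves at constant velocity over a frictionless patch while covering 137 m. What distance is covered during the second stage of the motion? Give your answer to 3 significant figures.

146 m

Phase 1 (decelerating): v₀ = 19.0 m/s, a = -1.1 m/s².
v² = v₀² + 2aΔx = 19.0² + 2·-1.1·102 = 137 → v = 11.7 m/s
t = (v − v₀)/a = (11.7 − 19.0)/-1.1 = 6.65 s

Phase 2 (constant speed): v₀ = 11.7 m/s, a = 0 m/s².
v = v₀ + at = 11.7 + (0)(12.5) = 11.7 m/s
Δx = v₀t + ½at² = 11.7·12.5 + 0.5·0·12.5² = 146 m
Distance in phase 2 = 146 m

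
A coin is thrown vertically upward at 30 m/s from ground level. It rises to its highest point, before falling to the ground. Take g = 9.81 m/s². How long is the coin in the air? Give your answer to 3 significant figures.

Phase 1 (rising): v₀ = 30.0 m/s, a = -9.81 m/s².
v = v₀ + at → t = (0 − 30.0) / -9.81 = 3.06 s
v² = v₀² + 2aΔx → Δx = (0² − 30.0²)/(2·-9.81) = 45.9 m

Phase 2 (falling): v₀ = 0 m/s, a = -9.81 m/s².
Falls 45.9 m from rest: t = √(2·45.9/9.81) = 3.06 s; v = g·t = 30.0 m/s.
Total time = 3.06 + 3.06 = 6.12 s

6.12 s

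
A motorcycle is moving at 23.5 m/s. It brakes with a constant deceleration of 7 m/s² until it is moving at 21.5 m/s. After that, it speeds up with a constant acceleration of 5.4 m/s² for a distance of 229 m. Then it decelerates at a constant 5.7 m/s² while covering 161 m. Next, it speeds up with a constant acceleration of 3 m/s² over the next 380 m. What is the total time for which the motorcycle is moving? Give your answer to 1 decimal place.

Phase 1 (decelerating): v₀ = 23.5 m/s, a = -7 m/s².
v = v₀ + at → t = (21.5 − 23.5) / -7 = 0.286 s
v² = v₀² + 2aΔx → Δx = (21.5² − 23.5²)/(2·-7) = 6.43 m

Phase 2 (accelerating): v₀ = 21.5 m/s, a = 5.4 m/s².
v² = v₀² + 2aΔx = 21.5² + 2·5.4·229 = 2940 → v = 54.2 m/s
t = (v − v₀)/a = (54.2 − 21.5)/5.4 = 6.05 s

Phase 3 (decelerating): v₀ = 54.2 m/s, a = -5.7 m/s².
v² = v₀² + 2aΔx = 54.2² + 2·-5.7·161 = 1100 → v = 33.2 m/s
t = (v − v₀)/a = (33.2 − 54.2)/-5.7 = 3.69 s

Phase 4 (accelerating): v₀ = 33.2 m/s, a = 3 m/s².
v² = v₀² + 2aΔx = 33.2² + 2·3·380 = 3380 → v = 58.1 m/s
t = (v − v₀)/a = (58.1 − 33.2)/3 = 8.32 s
Total time = 0.286 + 6.05 + 3.69 + 8.32 = 18.3 s

18.3 s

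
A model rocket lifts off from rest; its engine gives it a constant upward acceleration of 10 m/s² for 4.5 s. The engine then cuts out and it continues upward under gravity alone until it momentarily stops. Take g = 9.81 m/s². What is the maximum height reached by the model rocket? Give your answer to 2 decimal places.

204.46 m

Phase 1 (powered ascent): v₀ = 0 m/s, a = 10 m/s².
v = v₀ + at = 0 + (10)(4.5) = 45.0 m/s
Δx = v₀t + ½at² = 0·4.5 + 0.5·10·4.5² = 101 m

Phase 2 (coasting upward): v₀ = 45.0 m/s, a = -9.81 m/s².
v = v₀ + at → t = (0 − 45.0) / -9.81 = 4.59 s
v² = v₀² + 2aΔx → Δx = (0² − 45.0²)/(2·-9.81) = 103 m
Maximum height = 101 + 103 = 204 m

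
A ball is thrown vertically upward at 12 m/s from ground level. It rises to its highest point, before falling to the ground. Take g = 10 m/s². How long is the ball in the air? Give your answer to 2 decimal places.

2.40 s

Phase 1 (rising): v₀ = 12.0 m/s, a = -10 m/s².
v = v₀ + at → t = (0 − 12.0) / -10 = 1.20 s
v² = v₀² + 2aΔx → Δx = (0² − 12.0²)/(2·-10) = 7.20 m

Phase 2 (falling): v₀ = 0 m/s, a = -10 m/s².
Falls 7.20 m from rest: t = √(2·7.20/10) = 1.20 s; v = g·t = 12.0 m/s.
Total time = 1.20 + 1.20 = 2.40 s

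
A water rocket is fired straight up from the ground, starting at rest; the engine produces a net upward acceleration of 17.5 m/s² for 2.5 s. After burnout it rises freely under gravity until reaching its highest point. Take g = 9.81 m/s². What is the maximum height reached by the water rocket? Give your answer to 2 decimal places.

152.24 m

Phase 1 (powered ascent): v₀ = 0 m/s, a = 17.5 m/s².
v = v₀ + at = 0 + (17.5)(2.5) = 43.8 m/s
Δx = v₀t + ½at² = 0·2.5 + 0.5·17.5·2.5² = 54.7 m

Phase 2 (coasting upward): v₀ = 43.8 m/s, a = -9.81 m/s².
v = v₀ + at → t = (0 − 43.8) / -9.81 = 4.46 s
v² = v₀² + 2aΔx → Δx = (0² − 43.8²)/(2·-9.81) = 97.6 m
Maximum height = 54.7 + 97.6 = 152 m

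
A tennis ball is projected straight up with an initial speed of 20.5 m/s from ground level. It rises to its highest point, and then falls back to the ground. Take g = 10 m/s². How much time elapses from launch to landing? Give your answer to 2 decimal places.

4.10 s

Phase 1 (rising): v₀ = 20.5 m/s, a = -10 m/s².
v = v₀ + at → t = (0 − 20.5) / -10 = 2.05 s
v² = v₀² + 2aΔx → Δx = (0² − 20.5²)/(2·-10) = 21.0 m

Phase 2 (falling): v₀ = 0 m/s, a = -10 m/s².
Falls 21.0 m from rest: t = √(2·21.0/10) = 2.05 s; v = g·t = 20.5 m/s.
Total time = 2.05 + 2.05 = 4.10 s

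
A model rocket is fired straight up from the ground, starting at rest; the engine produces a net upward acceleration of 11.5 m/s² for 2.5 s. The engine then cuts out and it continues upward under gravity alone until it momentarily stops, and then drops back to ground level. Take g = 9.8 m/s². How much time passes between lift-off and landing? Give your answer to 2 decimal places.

Phase 1 (powered ascent): v₀ = 0 m/s, a = 11.5 m/s².
v = v₀ + at = 0 + (11.5)(2.5) = 28.8 m/s
Δx = v₀t + ½at² = 0·2.5 + 0.5·11.5·2.5² = 35.9 m

Phase 2 (coasting upward): v₀ = 28.8 m/s, a = -9.8 m/s².
v = v₀ + at → t = (0 − 28.8) / -9.8 = 2.93 s
v² = v₀² + 2aΔx → Δx = (0² − 28.8²)/(2·-9.8) = 42.2 m

Phase 3 (free fall): v₀ = 0 m/s, a = -9.8 m/s².
Falls 78.1 m from rest: t = √(2·78.1/9.8) = 3.99 s; v = g·t = 39.1 m/s.
Total time = 2.50 + 2.93 + 3.99 = 9.43 s

9.43 s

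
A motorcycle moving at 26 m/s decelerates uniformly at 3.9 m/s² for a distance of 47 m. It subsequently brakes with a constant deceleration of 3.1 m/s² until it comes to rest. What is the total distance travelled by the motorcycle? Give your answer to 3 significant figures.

Phase 1 (decelerating): v₀ = 26.0 m/s, a = -3.9 m/s².
v² = v₀² + 2aΔx = 26.0² + 2·-3.9·47 = 309 → v = 17.6 m/s
t = (v − v₀)/a = (17.6 − 26.0)/-3.9 = 2.16 s

Phase 2 (decelerating): v₀ = 17.6 m/s, a = -3.1 m/s².
v = v₀ + at → t = (0 − 17.6) / -3.1 = 5.67 s
v² = v₀² + 2aΔx → Δx = (0² − 17.6²)/(2·-3.1) = 49.9 m
Total distance = 47.0 + 49.9 = 96.9 m

96.9 m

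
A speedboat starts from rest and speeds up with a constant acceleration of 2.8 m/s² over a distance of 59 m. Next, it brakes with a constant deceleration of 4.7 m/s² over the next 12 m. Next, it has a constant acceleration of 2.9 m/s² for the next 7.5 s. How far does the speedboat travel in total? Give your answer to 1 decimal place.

Phase 1 (accelerating): v₀ = 0 m/s, a = 2.8 m/s².
v² = v₀² + 2aΔx = 0² + 2·2.8·59 = 330 → v = 18.2 m/s
t = (v − v₀)/a = (18.2 − 0)/2.8 = 6.49 s

Phase 2 (decelerating): v₀ = 18.2 m/s, a = -4.7 m/s².
v² = v₀² + 2aΔx = 18.2² + 2·-4.7·12 = 218 → v = 14.8 m/s
t = (v − v₀)/a = (14.8 − 18.2)/-4.7 = 0.729 s

Phase 3 (accelerating): v₀ = 14.8 m/s, a = 2.9 m/s².
v = v₀ + at = 14.8 + (2.9)(7.5) = 36.5 m/s
Δx = v₀t + ½at² = 14.8·7.5 + 0.5·2.9·7.5² = 192 m
Total distance = 59.0 + 12.0 + 192 = 263 m

263.2 m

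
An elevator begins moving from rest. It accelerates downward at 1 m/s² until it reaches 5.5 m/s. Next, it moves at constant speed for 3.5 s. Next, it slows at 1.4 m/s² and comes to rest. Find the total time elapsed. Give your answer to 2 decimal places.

Phase 1 (accelerating): v₀ = 0 m/s, a = 1 m/s².
v = v₀ + at → t = (5.5 − 0) / 1 = 5.50 s
v² = v₀² + 2aΔx → Δx = (5.5² − 0²)/(2·1) = 15.1 m

Phase 2 (constant speed): v₀ = 5.50 m/s, a = 0 m/s².
v = v₀ + at = 5.50 + (0)(3.5) = 5.50 m/s
Δx = v₀t + ½at² = 5.50·3.5 + 0.5·0·3.5² = 19.2 m

Phase 3 (decelerating): v₀ = 5.50 m/s, a = -1.4 m/s².
v = v₀ + at → t = (0 − 5.50) / -1.4 = 3.93 s
v² = v₀² + 2aΔx → Δx = (0² − 5.50²)/(2·-1.4) = 10.8 m
Total time = 5.50 + 3.50 + 3.93 = 12.9 s

12.93 s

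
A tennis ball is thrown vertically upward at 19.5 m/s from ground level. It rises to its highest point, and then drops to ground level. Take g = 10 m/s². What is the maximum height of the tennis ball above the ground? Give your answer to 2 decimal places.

19.01 m

Phase 1 (rising): v₀ = 19.5 m/s, a = -10 m/s².
v = v₀ + at → t = (0 − 19.5) / -10 = 1.95 s
v² = v₀² + 2aΔx → Δx = (0² − 19.5²)/(2·-10) = 19.0 m
Maximum height = 19.0 m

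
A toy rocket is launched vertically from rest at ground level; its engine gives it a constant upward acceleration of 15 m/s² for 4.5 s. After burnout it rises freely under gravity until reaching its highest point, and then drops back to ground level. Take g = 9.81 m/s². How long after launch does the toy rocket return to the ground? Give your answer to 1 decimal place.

20.2 s

Phase 1 (powered ascent): v₀ = 0 m/s, a = 15 m/s².
v = v₀ + at = 0 + (15)(4.5) = 67.5 m/s
Δx = v₀t + ½at² = 0·4.5 + 0.5·15·4.5² = 152 m

Phase 2 (coasting upward): v₀ = 67.5 m/s, a = -9.81 m/s².
v = v₀ + at → t = (0 − 67.5) / -9.81 = 6.88 s
v² = v₀² + 2aΔx → Δx = (0² − 67.5²)/(2·-9.81) = 232 m

Phase 3 (free fall): v₀ = 0 m/s, a = -9.81 m/s².
Falls 384 m from rest: t = √(2·384/9.81) = 8.85 s; v = g·t = 86.8 m/s.
Total time = 4.50 + 6.88 + 8.85 = 20.2 s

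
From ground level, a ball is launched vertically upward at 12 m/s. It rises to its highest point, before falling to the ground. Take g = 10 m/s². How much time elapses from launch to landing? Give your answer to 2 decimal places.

2.40 s

Phase 1 (rising): v₀ = 12.0 m/s, a = -10 m/s².
v = v₀ + at → t = (0 − 12.0) / -10 = 1.20 s
v² = v₀² + 2aΔx → Δx = (0² − 12.0²)/(2·-10) = 7.20 m

Phase 2 (falling): v₀ = 0 m/s, a = -10 m/s².
Falls 7.20 m from rest: t = √(2·7.20/10) = 1.20 s; v = g·t = 12.0 m/s.
Total time = 1.20 + 1.20 = 2.40 s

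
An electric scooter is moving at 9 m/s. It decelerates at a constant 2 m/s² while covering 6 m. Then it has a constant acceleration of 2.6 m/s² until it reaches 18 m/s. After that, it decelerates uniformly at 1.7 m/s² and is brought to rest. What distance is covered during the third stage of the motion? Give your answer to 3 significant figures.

95.3 m

Phase 1 (decelerating): v₀ = 9.00 m/s, a = -2 m/s².
v² = v₀² + 2aΔx = 9.00² + 2·-2·6 = 57.0 → v = 7.55 m/s
t = (v − v₀)/a = (7.55 − 9.00)/-2 = 0.725 s

Phase 2 (accelerating): v₀ = 7.55 m/s, a = 2.6 m/s².
v = v₀ + at → t = (18 − 7.55) / 2.6 = 4.02 s
v² = v₀² + 2aΔx → Δx = (18² − 7.55²)/(2·2.6) = 51.3 m

Phase 3 (decelerating): v₀ = 18.0 m/s, a = -1.7 m/s².
v = v₀ + at → t = (0 − 18.0) / -1.7 = 10.6 s
v² = v₀² + 2aΔx → Δx = (0² − 18.0²)/(2·-1.7) = 95.3 m
Distance in phase 3 = 95.3 m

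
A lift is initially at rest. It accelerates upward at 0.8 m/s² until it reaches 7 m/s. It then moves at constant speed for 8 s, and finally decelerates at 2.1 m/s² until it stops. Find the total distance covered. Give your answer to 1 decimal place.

Phase 1 (accelerating): v₀ = 0 m/s, a = 0.8 m/s².
v = v₀ + at → t = (7 − 0) / 0.8 = 8.75 s
v² = v₀² + 2aΔx → Δx = (7² − 0²)/(2·0.8) = 30.6 m

Phase 2 (constant speed): v₀ = 7.00 m/s, a = 0 m/s².
v = v₀ + at = 7.00 + (0)(8) = 7.00 m/s
Δx = v₀t + ½at² = 7.00·8 + 0.5·0·8² = 56.0 m

Phase 3 (decelerating): v₀ = 7.00 m/s, a = -2.1 m/s².
v = v₀ + at → t = (0 − 7.00) / -2.1 = 3.33 s
v² = v₀² + 2aΔx → Δx = (0² − 7.00²)/(2·-2.1) = 11.7 m
Total distance = 30.6 + 56.0 + 11.7 = 98.3 m

98.3 m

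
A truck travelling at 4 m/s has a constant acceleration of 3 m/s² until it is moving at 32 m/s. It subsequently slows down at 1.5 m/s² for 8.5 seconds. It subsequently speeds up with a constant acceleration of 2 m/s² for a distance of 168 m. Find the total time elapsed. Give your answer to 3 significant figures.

Phase 1 (accelerating): v₀ = 4.00 m/s, a = 3 m/s².
v = v₀ + at → t = (32 − 4.00) / 3 = 9.33 s
v² = v₀² + 2aΔx → Δx = (32² − 4.00²)/(2·3) = 168 m

Phase 2 (decelerating): v₀ = 32.0 m/s, a = -1.5 m/s².
v = v₀ + at = 32.0 + (-1.5)(8.5) = 19.2 m/s
Δx = v₀t + ½at² = 32.0·8.5 + 0.5·-1.5·8.5² = 218 m

Phase 3 (accelerating): v₀ = 19.2 m/s, a = 2 m/s².
v² = v₀² + 2aΔx = 19.2² + 2·2·168 = 1040 → v = 32.3 m/s
t = (v − v₀)/a = (32.3 − 19.2)/2 = 6.52 s
Total time = 9.33 + 8.50 + 6.52 = 24.4 s

24.4 s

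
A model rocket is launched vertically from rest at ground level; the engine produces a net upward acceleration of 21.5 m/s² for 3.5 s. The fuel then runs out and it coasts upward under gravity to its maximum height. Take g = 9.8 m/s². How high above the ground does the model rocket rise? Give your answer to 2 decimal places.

Phase 1 (powered ascent): v₀ = 0 m/s, a = 21.5 m/s².
v = v₀ + at = 0 + (21.5)(3.5) = 75.2 m/s
Δx = v₀t + ½at² = 0·3.5 + 0.5·21.5·3.5² = 132 m

Phase 2 (coasting upward): v₀ = 75.2 m/s, a = -9.8 m/s².
v = v₀ + at → t = (0 − 75.2) / -9.8 = 7.68 s
v² = v₀² + 2aΔx → Δx = (0² − 75.2²)/(2·-9.8) = 289 m
Maximum height = 132 + 289 = 421 m

420.59 m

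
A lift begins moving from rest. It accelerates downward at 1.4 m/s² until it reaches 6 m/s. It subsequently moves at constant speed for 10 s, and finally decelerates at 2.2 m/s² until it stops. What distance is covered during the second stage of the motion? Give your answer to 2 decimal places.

60.00 m

Phase 1 (accelerating): v₀ = 0 m/s, a = 1.4 m/s².
v = v₀ + at → t = (6 − 0) / 1.4 = 4.29 s
v² = v₀² + 2aΔx → Δx = (6² − 0²)/(2·1.4) = 12.9 m

Phase 2 (constant speed): v₀ = 6.00 m/s, a = 0 m/s².
v = v₀ + at = 6.00 + (0)(10) = 6.00 m/s
Δx = v₀t + ½at² = 6.00·10 + 0.5·0·10² = 60.0 m
Distance in phase 2 = 60.0 m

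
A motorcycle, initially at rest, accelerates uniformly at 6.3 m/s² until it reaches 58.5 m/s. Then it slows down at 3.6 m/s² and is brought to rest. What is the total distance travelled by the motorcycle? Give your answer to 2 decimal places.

Phase 1 (accelerating): v₀ = 0 m/s, a = 6.3 m/s².
v = v₀ + at → t = (58.5 − 0) / 6.3 = 9.29 s
v² = v₀² + 2aΔx → Δx = (58.5² − 0²)/(2·6.3) = 272 m

Phase 2 (decelerating): v₀ = 58.5 m/s, a = -3.6 m/s².
v = v₀ + at → t = (0 − 58.5) / -3.6 = 16.2 s
v² = v₀² + 2aΔx → Δx = (0² − 58.5²)/(2·-3.6) = 475 m
Total distance = 272 + 475 = 747 m

746.92 m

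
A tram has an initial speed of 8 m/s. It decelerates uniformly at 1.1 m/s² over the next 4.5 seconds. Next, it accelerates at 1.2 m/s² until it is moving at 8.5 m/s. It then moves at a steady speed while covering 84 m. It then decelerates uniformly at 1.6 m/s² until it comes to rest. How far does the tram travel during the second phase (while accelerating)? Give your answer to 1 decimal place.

26.2 m

Phase 1 (decelerating): v₀ = 8.00 m/s, a = -1.1 m/s².
v = v₀ + at = 8.00 + (-1.1)(4.5) = 3.05 m/s
Δx = v₀t + ½at² = 8.00·4.5 + 0.5·-1.1·4.5² = 24.9 m

Phase 2 (accelerating): v₀ = 3.05 m/s, a = 1.2 m/s².
v = v₀ + at → t = (8.5 − 3.05) / 1.2 = 4.54 s
v² = v₀² + 2aΔx → Δx = (8.5² − 3.05²)/(2·1.2) = 26.2 m
Distance in phase 2 = 26.2 m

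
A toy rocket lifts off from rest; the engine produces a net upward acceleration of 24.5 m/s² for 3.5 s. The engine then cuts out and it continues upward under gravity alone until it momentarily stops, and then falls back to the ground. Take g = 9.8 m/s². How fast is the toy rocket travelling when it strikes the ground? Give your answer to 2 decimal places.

101.46 m/s

Phase 1 (powered ascent): v₀ = 0 m/s, a = 24.5 m/s².
v = v₀ + at = 0 + (24.5)(3.5) = 85.8 m/s
Δx = v₀t + ½at² = 0·3.5 + 0.5·24.5·3.5² = 150 m

Phase 2 (coasting upward): v₀ = 85.8 m/s, a = -9.8 m/s².
v = v₀ + at → t = (0 − 85.8) / -9.8 = 8.75 s
v² = v₀² + 2aΔx → Δx = (0² − 85.8²)/(2·-9.8) = 375 m

Phase 3 (free fall): v₀ = 0 m/s, a = -9.8 m/s².
Falls 525 m from rest: t = √(2·525/9.8) = 10.4 s; v = g·t = 101 m/s.
Impact speed = 101 m/s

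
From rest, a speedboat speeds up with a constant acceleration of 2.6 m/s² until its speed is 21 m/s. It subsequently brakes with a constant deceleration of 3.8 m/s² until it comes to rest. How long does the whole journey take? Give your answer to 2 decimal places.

Phase 1 (accelerating): v₀ = 0 m/s, a = 2.6 m/s².
v = v₀ + at → t = (21 − 0) / 2.6 = 8.08 s
v² = v₀² + 2aΔx → Δx = (21² − 0²)/(2·2.6) = 84.8 m

Phase 2 (decelerating): v₀ = 21.0 m/s, a = -3.8 m/s².
v = v₀ + at → t = (0 − 21.0) / -3.8 = 5.53 s
v² = v₀² + 2aΔx → Δx = (0² − 21.0²)/(2·-3.8) = 58.0 m
Total time = 8.08 + 5.53 = 13.6 s

13.60 s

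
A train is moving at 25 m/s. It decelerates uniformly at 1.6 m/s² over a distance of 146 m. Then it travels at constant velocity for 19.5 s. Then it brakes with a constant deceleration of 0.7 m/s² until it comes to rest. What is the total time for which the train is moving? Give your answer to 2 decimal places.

Phase 1 (decelerating): v₀ = 25.0 m/s, a = -1.6 m/s².
v² = v₀² + 2aΔx = 25.0² + 2·-1.6·146 = 158 → v = 12.6 m/s
t = (v − v₀)/a = (12.6 − 25.0)/-1.6 = 7.77 s

Phase 2 (constant speed): v₀ = 12.6 m/s, a = 0 m/s².
v = v₀ + at = 12.6 + (0)(19.5) = 12.6 m/s
Δx = v₀t + ½at² = 12.6·19.5 + 0.5·0·19.5² = 245 m

Phase 3 (decelerating): v₀ = 12.6 m/s, a = -0.7 m/s².
v = v₀ + at → t = (0 − 12.6) / -0.7 = 17.9 s
v² = v₀² + 2aΔx → Δx = (0² − 12.6²)/(2·-0.7) = 113 m
Total time = 7.77 + 19.5 + 17.9 = 45.2 s

45.22 s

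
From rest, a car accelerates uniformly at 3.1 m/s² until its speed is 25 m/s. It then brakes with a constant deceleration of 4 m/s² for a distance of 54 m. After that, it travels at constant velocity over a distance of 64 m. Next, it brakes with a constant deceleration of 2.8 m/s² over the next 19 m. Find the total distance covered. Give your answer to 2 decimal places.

Phase 1 (accelerating): v₀ = 0 m/s, a = 3.1 m/s².
v = v₀ + at → t = (25 − 0) / 3.1 = 8.06 s
v² = v₀² + 2aΔx → Δx = (25² − 0²)/(2·3.1) = 101 m

Phase 2 (decelerating): v₀ = 25.0 m/s, a = -4 m/s².
v² = v₀² + 2aΔx = 25.0² + 2·-4·54 = 193 → v = 13.9 m/s
t = (v − v₀)/a = (13.9 − 25.0)/-4 = 2.78 s

Phase 3 (constant speed): v₀ = 13.9 m/s, a = 0 m/s².
Constant speed: t = d/v = 64/13.9 = 4.61 s

Phase 4 (decelerating): v₀ = 13.9 m/s, a = -2.8 m/s².
v² = v₀² + 2aΔx = 13.9² + 2·-2.8·19 = 86.6 → v = 9.31 m/s
t = (v − v₀)/a = (9.31 − 13.9)/-2.8 = 1.64 s
Total distance = 101 + 54.0 + 64.0 + 19.0 = 238 m

237.81 m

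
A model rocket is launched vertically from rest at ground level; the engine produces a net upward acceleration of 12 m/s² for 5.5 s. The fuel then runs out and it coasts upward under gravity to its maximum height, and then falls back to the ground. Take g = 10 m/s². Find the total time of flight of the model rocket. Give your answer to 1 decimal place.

21.0 s

Phase 1 (powered ascent): v₀ = 0 m/s, a = 12 m/s².
v = v₀ + at = 0 + (12)(5.5) = 66.0 m/s
Δx = v₀t + ½at² = 0·5.5 + 0.5·12·5.5² = 182 m

Phase 2 (coasting upward): v₀ = 66.0 m/s, a = -10 m/s².
v = v₀ + at → t = (0 − 66.0) / -10 = 6.60 s
v² = v₀² + 2aΔx → Δx = (0² − 66.0²)/(2·-10) = 218 m

Phase 3 (free fall): v₀ = 0 m/s, a = -10 m/s².
Falls 399 m from rest: t = √(2·399/10) = 8.94 s; v = g·t = 89.4 m/s.
Total time = 5.50 + 6.60 + 8.94 = 21.0 s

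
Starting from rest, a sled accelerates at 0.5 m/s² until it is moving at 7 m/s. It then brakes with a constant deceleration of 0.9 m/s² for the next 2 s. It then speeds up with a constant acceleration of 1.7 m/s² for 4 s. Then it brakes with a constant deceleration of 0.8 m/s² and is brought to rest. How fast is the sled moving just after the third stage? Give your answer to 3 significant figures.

Phase 1 (accelerating): v₀ = 0 m/s, a = 0.5 m/s².
v = v₀ + at → t = (7 − 0) / 0.5 = 14.0 s
v² = v₀² + 2aΔx → Δx = (7² − 0²)/(2·0.5) = 49.0 m

Phase 2 (decelerating): v₀ = 7.00 m/s, a = -0.9 m/s².
v = v₀ + at = 7.00 + (-0.9)(2) = 5.20 m/s
Δx = v₀t + ½at² = 7.00·2 + 0.5·-0.9·2² = 12.2 m

Phase 3 (accelerating): v₀ = 5.20 m/s, a = 1.7 m/s².
v = v₀ + at = 5.20 + (1.7)(4) = 12.0 m/s
Δx = v₀t + ½at² = 5.20·4 + 0.5·1.7·4² = 34.4 m
Speed at end of phase 3 = 12.0 m/s

12.0 m/s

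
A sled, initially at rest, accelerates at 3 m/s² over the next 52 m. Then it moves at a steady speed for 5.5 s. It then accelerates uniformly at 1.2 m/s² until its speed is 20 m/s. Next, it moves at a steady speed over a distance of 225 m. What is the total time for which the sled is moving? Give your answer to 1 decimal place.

Phase 1 (accelerating): v₀ = 0 m/s, a = 3 m/s².
v² = v₀² + 2aΔx = 0² + 2·3·52 = 312 → v = 17.7 m/s
t = (v − v₀)/a = (17.7 − 0)/3 = 5.89 s

Phase 2 (constant speed): v₀ = 17.7 m/s, a = 0 m/s².
v = v₀ + at = 17.7 + (0)(5.5) = 17.7 m/s
Δx = v₀t + ½at² = 17.7·5.5 + 0.5·0·5.5² = 97.1 m

Phase 3 (accelerating): v₀ = 17.7 m/s, a = 1.2 m/s².
v = v₀ + at → t = (20 − 17.7) / 1.2 = 1.95 s
v² = v₀² + 2aΔx → Δx = (20² − 17.7²)/(2·1.2) = 36.7 m

Phase 4 (constant speed): v₀ = 20.0 m/s, a = 0 m/s².
Constant speed: t = d/v = 225/20.0 = 11.2 s
Total time = 5.89 + 5.50 + 1.95 + 11.2 = 24.6 s

24.6 s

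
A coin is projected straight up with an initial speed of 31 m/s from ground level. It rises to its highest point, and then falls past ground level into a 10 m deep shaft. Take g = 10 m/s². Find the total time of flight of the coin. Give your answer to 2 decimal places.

Phase 1 (rising): v₀ = 31.0 m/s, a = -10 m/s².
v = v₀ + at → t = (0 − 31.0) / -10 = 3.10 s
v² = v₀² + 2aΔx → Δx = (0² − 31.0²)/(2·-10) = 48.0 m

Phase 2 (falling): v₀ = 0 m/s, a = -10 m/s².
Falls 58.0 m from rest: t = √(2·58.0/10) = 3.41 s; v = g·t = 34.1 m/s.
Total time = 3.10 + 3.41 = 6.51 s

6.51 s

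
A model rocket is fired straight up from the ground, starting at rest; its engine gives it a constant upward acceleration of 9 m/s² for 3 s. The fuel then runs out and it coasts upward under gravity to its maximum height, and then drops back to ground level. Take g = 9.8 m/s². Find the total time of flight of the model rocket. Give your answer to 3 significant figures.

9.74 s

Phase 1 (powered ascent): v₀ = 0 m/s, a = 9 m/s².
v = v₀ + at = 0 + (9)(3) = 27.0 m/s
Δx = v₀t + ½at² = 0·3 + 0.5·9·3² = 40.5 m

Phase 2 (coasting upward): v₀ = 27.0 m/s, a = -9.8 m/s².
v = v₀ + at → t = (0 − 27.0) / -9.8 = 2.76 s
v² = v₀² + 2aΔx → Δx = (0² − 27.0²)/(2·-9.8) = 37.2 m

Phase 3 (free fall): v₀ = 0 m/s, a = -9.8 m/s².
Falls 77.7 m from rest: t = √(2·77.7/9.8) = 3.98 s; v = g·t = 39.0 m/s.
Total time = 3.00 + 2.76 + 3.98 = 9.74 s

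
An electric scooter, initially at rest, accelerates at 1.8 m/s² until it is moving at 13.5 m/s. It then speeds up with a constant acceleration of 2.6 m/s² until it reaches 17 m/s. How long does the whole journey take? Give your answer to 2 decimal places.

Phase 1 (accelerating): v₀ = 0 m/s, a = 1.8 m/s².
v = v₀ + at → t = (13.5 − 0) / 1.8 = 7.50 s
v² = v₀² + 2aΔx → Δx = (13.5² − 0²)/(2·1.8) = 50.6 m

Phase 2 (accelerating): v₀ = 13.5 m/s, a = 2.6 m/s².
v = v₀ + at → t = (17 − 13.5) / 2.6 = 1.35 s
v² = v₀² + 2aΔx → Δx = (17² − 13.5²)/(2·2.6) = 20.5 m
Total time = 7.50 + 1.35 = 8.85 s

8.85 s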